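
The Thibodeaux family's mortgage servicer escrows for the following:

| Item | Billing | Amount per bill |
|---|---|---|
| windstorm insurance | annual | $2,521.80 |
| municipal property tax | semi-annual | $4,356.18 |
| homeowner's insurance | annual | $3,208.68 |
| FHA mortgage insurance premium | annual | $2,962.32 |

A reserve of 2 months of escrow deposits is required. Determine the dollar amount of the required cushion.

Windstorm insurance = $2,521.80/yr
Municipal property tax = $4,356.18 × 2 = $8,712.36/yr
Homeowner's insurance = $3,208.68/yr
FHA mortgage insurance premium = $2,962.32/yr
Combined annual = $2,521.80 + $8,712.36 + $3,208.68 + $2,962.32 = $17,405.16
Per month = $17,405.16 / 12 = $1,450.43
Cushion = 2 × $1,450.43 = $2,900.86

$2,900.86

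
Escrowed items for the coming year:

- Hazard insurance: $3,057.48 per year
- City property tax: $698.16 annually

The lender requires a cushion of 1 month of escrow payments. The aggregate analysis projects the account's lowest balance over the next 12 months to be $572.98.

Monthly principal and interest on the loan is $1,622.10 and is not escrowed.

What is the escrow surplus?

$260.01

Hazard insurance: $3,057.48 per year
City property tax: $698.16 per year
Total per year = $3,057.48 + $698.16 = $3,755.64
Per month = $3,755.64 / 12 = $312.97
Required cushion = 1 × $312.97 = $312.97
Surplus = $572.98 − $312.97 = $260.01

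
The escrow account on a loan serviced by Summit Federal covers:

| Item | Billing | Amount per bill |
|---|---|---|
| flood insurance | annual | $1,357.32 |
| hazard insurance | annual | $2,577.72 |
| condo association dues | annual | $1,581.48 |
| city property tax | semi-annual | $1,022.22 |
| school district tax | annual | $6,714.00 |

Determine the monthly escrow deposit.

Flood insurance: $1,357.32/yr
Hazard insurance: $2,577.72/yr
Condo association dues: $1,581.48/yr
City property tax: $1,022.22 × 2 = $2,044.44/yr
School district tax: $6,714.00/yr
Yearly total = $1,357.32 + $2,577.72 + $1,581.48 + $2,044.44 + $6,714.00 = $14,274.96
Base monthly escrow = $14,274.96 / 12 = $1,189.58

$1,189.58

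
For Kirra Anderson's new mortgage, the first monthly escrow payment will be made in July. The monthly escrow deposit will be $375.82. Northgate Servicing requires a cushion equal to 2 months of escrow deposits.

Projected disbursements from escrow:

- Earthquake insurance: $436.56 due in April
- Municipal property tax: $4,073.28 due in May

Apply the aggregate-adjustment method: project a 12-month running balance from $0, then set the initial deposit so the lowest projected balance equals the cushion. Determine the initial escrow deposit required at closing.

Cushion = 2 × $375.82 = $751.64
Trial balance (start $0, +$375.82 each month, − disbursements):
  Jul: +$375.82 → $375.82
  Aug: +$375.82 → $751.64
  Sep: +$375.82 → $1,127.46
  Oct: +$375.82 → $1,503.28
  Nov: +$375.82 → $1,879.10
  Dec: +$375.82 → $2,254.92
  Jan: +$375.82 → $2,630.74
  Feb: +$375.82 → $3,006.56
  Mar: +$375.82 → $3,382.38
  Apr: +$375.82 − $436.56 → $3,321.64
  May: +$375.82 − $4,073.28 → -$375.82
  Jun: +$375.82 → $0.00
Lowest trial balance = -$375.82 (May)
Initial deposit = cushion − low point = $751.64 − (-$375.82) = $1,127.46

$1,127.46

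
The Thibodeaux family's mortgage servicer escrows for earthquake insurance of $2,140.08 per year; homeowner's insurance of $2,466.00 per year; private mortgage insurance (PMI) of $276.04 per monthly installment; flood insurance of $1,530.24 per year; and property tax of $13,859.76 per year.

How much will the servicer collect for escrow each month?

$1,942.38

Earthquake insurance = $2,140.08/yr
Homeowner's insurance = $2,466.00/yr
Private mortgage insurance (PMI) = $276.04 × 12 = $3,312.48/yr
Flood insurance = $1,530.24/yr
Property tax = $13,859.76/yr
Annual escrow total = $23,308.56
Base monthly escrow = $23,308.56 / 12 = $1,942.38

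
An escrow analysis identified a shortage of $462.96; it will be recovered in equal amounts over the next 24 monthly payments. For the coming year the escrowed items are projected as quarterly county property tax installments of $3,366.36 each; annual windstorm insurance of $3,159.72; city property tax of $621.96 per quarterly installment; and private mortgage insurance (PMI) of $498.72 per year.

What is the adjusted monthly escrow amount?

County property tax = $3,366.36 × 4 = $13,465.44 per year
Windstorm insurance = $3,159.72 per year
City property tax = $621.96 × 4 = $2,487.84 per year
Private mortgage insurance (PMI) = $498.72 per year
Combined annual = $13,465.44 + $3,159.72 + $2,487.84 + $498.72 = $19,611.72
Base monthly escrow = $19,611.72 ÷ 12 = $1,634.31
Shortage spread = $462.96 / 24 = $19.29/mo
New monthly escrow = $1,634.31 + $19.29 = $1,653.60

$1,653.60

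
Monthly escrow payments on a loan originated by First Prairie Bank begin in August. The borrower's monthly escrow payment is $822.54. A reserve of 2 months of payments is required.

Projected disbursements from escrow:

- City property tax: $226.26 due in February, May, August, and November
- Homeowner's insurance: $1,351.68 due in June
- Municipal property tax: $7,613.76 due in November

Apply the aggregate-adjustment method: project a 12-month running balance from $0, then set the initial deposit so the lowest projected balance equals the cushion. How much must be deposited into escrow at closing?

Cushion = 2 × $822.54 = $1,645.08
Trial balance (start $0, +$822.54 each month, − disbursements):
  Aug: +$822.54 − $226.26 → $596.28
  Sep: +$822.54 → $1,418.82
  Oct: +$822.54 → $2,241.36
  Nov: +$822.54 − $7,840.02 → -$4,776.12
  Dec: +$822.54 → -$3,953.58
  Jan: +$822.54 → -$3,131.04
  Feb: +$822.54 − $226.26 → -$2,534.76
  Mar: +$822.54 → -$1,712.22
  Apr: +$822.54 → -$889.68
  May: +$822.54 − $226.26 → -$293.40
  Jun: +$822.54 − $1,351.68 → -$822.54
  Jul: +$822.54 → $0.00
Lowest trial balance = -$4,776.12 (Nov)
Initial deposit = cushion − low point = $1,645.08 − (-$4,776.12) = $6,421.20

$6,421.20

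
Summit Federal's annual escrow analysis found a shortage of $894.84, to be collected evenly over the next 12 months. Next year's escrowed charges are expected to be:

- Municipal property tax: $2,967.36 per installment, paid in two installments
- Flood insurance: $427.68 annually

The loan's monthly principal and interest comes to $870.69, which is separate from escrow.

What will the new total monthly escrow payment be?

Municipal property tax — $2,967.36 × 2 = $5,934.72
Flood insurance — $427.68
Yearly total = $5,934.72 + $427.68 = $6,362.40
Monthly = $6,362.40 / 12 = $530.20
Shortage spread = $894.84 ÷ 12 = $74.57/mo
Adjusted monthly = $530.20 + $74.57 = $604.77

$604.77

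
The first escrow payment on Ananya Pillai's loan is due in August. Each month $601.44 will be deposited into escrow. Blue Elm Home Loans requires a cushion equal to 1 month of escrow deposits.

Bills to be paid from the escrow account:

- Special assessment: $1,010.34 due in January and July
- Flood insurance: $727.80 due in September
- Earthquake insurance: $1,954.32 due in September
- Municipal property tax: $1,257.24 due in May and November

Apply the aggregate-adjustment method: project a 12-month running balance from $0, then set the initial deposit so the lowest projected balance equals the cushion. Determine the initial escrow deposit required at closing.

Cushion = 1 × $601.44 = $601.44
Trial balance (start $0, +$601.44 each month, − disbursements):
  Aug: +$601.44 → $601.44
  Sep: +$601.44 − $2,682.12 → -$1,479.24
  Oct: +$601.44 → -$877.80
  Nov: +$601.44 − $1,257.24 → -$1,533.60
  Dec: +$601.44 → -$932.16
  Jan: +$601.44 − $1,010.34 → -$1,341.06
  Feb: +$601.44 → -$739.62
  Mar: +$601.44 → -$138.18
  Apr: +$601.44 → $463.26
  May: +$601.44 − $1,257.24 → -$192.54
  Jun: +$601.44 → $408.90
  Jul: +$601.44 − $1,010.34 → $0.00
Lowest trial balance = -$1,533.60 (Nov)
Initial deposit = cushion − low point = $601.44 − (-$1,533.60) = $2,135.04

$2,135.04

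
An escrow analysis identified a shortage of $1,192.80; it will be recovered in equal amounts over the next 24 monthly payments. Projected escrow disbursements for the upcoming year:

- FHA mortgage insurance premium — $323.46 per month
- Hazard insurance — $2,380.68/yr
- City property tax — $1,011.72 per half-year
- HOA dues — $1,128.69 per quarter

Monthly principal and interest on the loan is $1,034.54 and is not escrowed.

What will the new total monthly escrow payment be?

$1,116.40

FHA mortgage insurance premium = $323.46 × 12 = $3,881.52 annually
Hazard insurance = $2,380.68 annually
City property tax = $1,011.72 × 2 = $2,023.44 annually
HOA dues = $1,128.69 × 4 = $4,514.76 annually
Total per year = $12,800.40
Monthly escrow = $12,800.40 ÷ 12 = $1,066.70
Shortage spread = $1,192.80 ÷ 24 = $49.70/mo
Adjusted monthly = $1,066.70 + $49.70 = $1,116.40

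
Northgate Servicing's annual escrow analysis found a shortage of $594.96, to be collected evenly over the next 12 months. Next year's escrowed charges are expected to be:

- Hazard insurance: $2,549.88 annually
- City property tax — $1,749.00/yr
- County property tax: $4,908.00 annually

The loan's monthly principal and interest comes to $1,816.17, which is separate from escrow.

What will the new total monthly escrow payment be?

$816.82

Hazard insurance: $2,549.88 per year
City property tax: $1,749.00 per year
County property tax: $4,908.00 per year
Total per year = $2,549.88 + $1,749.00 + $4,908.00 = $9,206.88
Base monthly escrow = $9,206.88 ÷ 12 = $767.24
Monthly shortage recovery: $594.96 ÷ 12 = $49.58
New monthly escrow = $767.24 + $49.58 = $816.82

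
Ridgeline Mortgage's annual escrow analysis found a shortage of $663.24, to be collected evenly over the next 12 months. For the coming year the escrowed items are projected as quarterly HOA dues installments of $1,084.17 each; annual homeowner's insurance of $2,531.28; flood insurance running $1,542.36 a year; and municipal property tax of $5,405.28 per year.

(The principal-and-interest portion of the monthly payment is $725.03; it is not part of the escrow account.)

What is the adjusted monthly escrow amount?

HOA dues: $1,084.17 × 4 = $4,336.68/yr
Homeowner's insurance: $2,531.28/yr
Flood insurance: $1,542.36/yr
Municipal property tax: $5,405.28/yr
Total annual escrow = $13,815.60
Base monthly escrow = $13,815.60 / 12 = $1,151.30
Monthly shortage recovery: $663.24 / 12 = $55.27
Adjusted monthly = $1,151.30 + $55.27 = $1,206.57

$1,206.57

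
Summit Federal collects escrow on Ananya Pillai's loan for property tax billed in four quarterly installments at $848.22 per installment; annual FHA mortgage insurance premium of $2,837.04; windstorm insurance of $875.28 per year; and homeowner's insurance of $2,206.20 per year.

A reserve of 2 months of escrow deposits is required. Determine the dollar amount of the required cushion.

$1,551.90

Property tax — $848.22 × 4 = $3,392.88
FHA mortgage insurance premium — $2,837.04
Windstorm insurance — $875.28
Homeowner's insurance — $2,206.20
Annual escrow total = $9,311.40
Monthly = $9,311.40 ÷ 12 = $775.95
Cushion = 2 × $775.95 = $1,551.90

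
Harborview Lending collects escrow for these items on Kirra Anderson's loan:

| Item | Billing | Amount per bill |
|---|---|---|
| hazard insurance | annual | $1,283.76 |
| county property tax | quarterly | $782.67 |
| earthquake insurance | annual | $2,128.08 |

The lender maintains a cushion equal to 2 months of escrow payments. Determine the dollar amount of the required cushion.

Hazard insurance: $1,283.76 per year
County property tax: $782.67 × 4 = $3,130.68 per year
Earthquake insurance: $2,128.08 per year
Total per year = $1,283.76 + $3,130.68 + $2,128.08 = $6,542.52
Monthly = $6,542.52 / 12 = $545.21
Required cushion = 2 × $545.21 = $1,090.42

$1,090.42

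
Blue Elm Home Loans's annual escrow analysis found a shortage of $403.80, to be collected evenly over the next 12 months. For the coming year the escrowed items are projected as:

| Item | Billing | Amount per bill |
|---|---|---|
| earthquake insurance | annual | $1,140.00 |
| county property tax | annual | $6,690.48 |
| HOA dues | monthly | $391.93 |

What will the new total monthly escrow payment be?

$1,078.12

Earthquake insurance = $1,140.00 per year
County property tax = $6,690.48 per year
HOA dues = $391.93 × 12 = $4,703.16 per year
Yearly total = $1,140.00 + $6,690.48 + $4,703.16 = $12,533.64
Monthly escrow = $12,533.64 / 12 = $1,044.47
Monthly shortage recovery: $403.80 ÷ 12 = $33.65
Adjusted monthly = $1,044.47 + $33.65 = $1,078.12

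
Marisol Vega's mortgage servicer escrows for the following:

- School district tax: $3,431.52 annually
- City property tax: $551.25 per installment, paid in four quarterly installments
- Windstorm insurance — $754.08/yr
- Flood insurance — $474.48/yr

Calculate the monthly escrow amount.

School district tax — $3,431.52/yr
City property tax — $551.25 × 4 = $2,205.00/yr
Windstorm insurance — $754.08/yr
Flood insurance — $474.48/yr
Total annual escrow = $3,431.52 + $2,205.00 + $754.08 + $474.48 = $6,865.08
Base monthly escrow = $6,865.08 ÷ 12 = $572.09

$572.09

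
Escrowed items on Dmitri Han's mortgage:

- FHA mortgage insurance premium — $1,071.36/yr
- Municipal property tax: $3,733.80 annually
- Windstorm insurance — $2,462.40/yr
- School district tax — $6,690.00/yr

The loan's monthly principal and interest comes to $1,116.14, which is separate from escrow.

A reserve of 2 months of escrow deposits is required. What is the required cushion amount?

FHA mortgage insurance premium — $1,071.36
Municipal property tax — $3,733.80
Windstorm insurance — $2,462.40
School district tax — $6,690.00
Total per year = $1,071.36 + $3,733.80 + $2,462.40 + $6,690.00 = $13,957.56
Base monthly escrow = $13,957.56 ÷ 12 = $1,163.13
Cushion = 2 × $1,163.13 = $2,326.26

$2,326.26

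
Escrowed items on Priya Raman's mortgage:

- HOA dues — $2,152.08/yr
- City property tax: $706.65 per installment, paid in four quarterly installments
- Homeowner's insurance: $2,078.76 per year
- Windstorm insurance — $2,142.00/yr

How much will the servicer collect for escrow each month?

HOA dues — $2,152.08 annually
City property tax — $706.65 × 4 = $2,826.60 annually
Homeowner's insurance — $2,078.76 annually
Windstorm insurance — $2,142.00 annually
Total per year = $2,152.08 + $2,826.60 + $2,078.76 + $2,142.00 = $9,199.44
Monthly escrow = $9,199.44 ÷ 12 = $766.62

$766.62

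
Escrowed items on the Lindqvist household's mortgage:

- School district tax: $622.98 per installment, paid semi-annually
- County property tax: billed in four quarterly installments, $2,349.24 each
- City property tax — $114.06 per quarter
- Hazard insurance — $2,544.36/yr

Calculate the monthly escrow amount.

School district tax — $622.98 × 2 = $1,245.96 per year
County property tax — $2,349.24 × 4 = $9,396.96 per year
City property tax — $114.06 × 4 = $456.24 per year
Hazard insurance — $2,544.36 per year
Yearly total = $1,245.96 + $9,396.96 + $456.24 + $2,544.36 = $13,643.52
Base monthly escrow = $13,643.52 ÷ 12 = $1,136.96

$1,136.96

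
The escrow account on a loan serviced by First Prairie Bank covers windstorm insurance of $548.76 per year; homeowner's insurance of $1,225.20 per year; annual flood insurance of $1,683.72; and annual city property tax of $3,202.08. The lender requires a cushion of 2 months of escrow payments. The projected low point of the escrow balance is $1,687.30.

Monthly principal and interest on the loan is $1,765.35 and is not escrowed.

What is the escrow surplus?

Windstorm insurance — $548.76/yr
Homeowner's insurance — $1,225.20/yr
Flood insurance — $1,683.72/yr
City property tax — $3,202.08/yr
Combined annual = $548.76 + $1,225.20 + $1,683.72 + $3,202.08 = $6,659.76
Base monthly escrow = $6,659.76 ÷ 12 = $554.98
Required cushion = 2 × $554.98 = $1,109.96
Surplus = $1,687.30 − $1,109.96 = $577.34

$577.34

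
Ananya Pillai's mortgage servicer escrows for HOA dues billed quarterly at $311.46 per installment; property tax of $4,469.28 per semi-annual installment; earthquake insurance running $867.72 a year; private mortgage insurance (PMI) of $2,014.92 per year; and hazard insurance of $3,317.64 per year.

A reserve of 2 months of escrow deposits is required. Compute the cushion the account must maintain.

HOA dues = $311.46 × 4 = $1,245.84
Property tax = $4,469.28 × 2 = $8,938.56
Earthquake insurance = $867.72
Private mortgage insurance (PMI) = $2,014.92
Hazard insurance = $3,317.64
Combined annual = $1,245.84 + $8,938.56 + $867.72 + $2,014.92 + $3,317.64 = $16,384.68
Per month = $16,384.68 / 12 = $1,365.39
Reserve = 2 × $1,365.39 = $2,730.78

$2,730.78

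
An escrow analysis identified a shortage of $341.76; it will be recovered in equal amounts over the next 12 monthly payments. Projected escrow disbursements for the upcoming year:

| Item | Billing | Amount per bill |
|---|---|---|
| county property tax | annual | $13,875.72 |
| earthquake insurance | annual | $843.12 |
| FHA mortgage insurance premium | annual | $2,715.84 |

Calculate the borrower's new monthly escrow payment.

County property tax: $13,875.72 per year
Earthquake insurance: $843.12 per year
FHA mortgage insurance premium: $2,715.84 per year
Total annual escrow = $13,875.72 + $843.12 + $2,715.84 = $17,434.68
Base monthly escrow = $17,434.68 / 12 = $1,452.89
Shortage per month = $341.76 ÷ 12 = $28.48
New monthly escrow = $1,452.89 + $28.48 = $1,481.37

$1,481.37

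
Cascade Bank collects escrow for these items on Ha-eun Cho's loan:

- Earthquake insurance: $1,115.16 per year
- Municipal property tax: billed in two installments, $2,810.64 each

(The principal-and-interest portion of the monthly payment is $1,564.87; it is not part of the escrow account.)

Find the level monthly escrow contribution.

$561.37

Earthquake insurance = $1,115.16 annually
Municipal property tax = $2,810.64 × 2 = $5,621.28 annually
Total annual escrow = $1,115.16 + $5,621.28 = $6,736.44
Monthly = $6,736.44 ÷ 12 = $561.37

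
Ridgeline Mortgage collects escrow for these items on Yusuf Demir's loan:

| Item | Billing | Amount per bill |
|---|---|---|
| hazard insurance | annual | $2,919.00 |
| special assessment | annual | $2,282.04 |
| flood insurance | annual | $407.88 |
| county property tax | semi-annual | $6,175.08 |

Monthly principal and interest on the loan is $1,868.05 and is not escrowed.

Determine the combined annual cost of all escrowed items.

$17,959.08

Hazard insurance — $2,919.00 annually
Special assessment — $2,282.04 annually
Flood insurance — $407.88 annually
County property tax — $6,175.08 × 2 = $12,350.16 annually
Total annual escrow = $2,919.00 + $2,282.04 + $407.88 + $12,350.16 = $17,959.08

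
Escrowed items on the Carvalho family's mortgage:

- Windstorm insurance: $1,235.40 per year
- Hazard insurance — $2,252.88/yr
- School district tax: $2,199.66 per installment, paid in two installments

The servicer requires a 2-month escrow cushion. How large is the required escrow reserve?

Windstorm insurance — $1,235.40 annually
Hazard insurance — $2,252.88 annually
School district tax — $2,199.66 × 2 = $4,399.32 annually
Yearly total = $7,887.60
Monthly escrow = $7,887.60 / 12 = $657.30
Cushion = 2 × $657.30 = $1,314.60

$1,314.60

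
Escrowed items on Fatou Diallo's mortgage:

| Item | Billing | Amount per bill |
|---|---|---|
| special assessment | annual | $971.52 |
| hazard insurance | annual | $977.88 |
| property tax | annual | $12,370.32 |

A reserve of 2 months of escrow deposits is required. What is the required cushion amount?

Special assessment — $971.52 annually
Hazard insurance — $977.88 annually
Property tax — $12,370.32 annually
Total annual escrow = $14,319.72
Per month = $14,319.72 ÷ 12 = $1,193.31
Reserve = 2 × $1,193.31 = $2,386.62

$2,386.62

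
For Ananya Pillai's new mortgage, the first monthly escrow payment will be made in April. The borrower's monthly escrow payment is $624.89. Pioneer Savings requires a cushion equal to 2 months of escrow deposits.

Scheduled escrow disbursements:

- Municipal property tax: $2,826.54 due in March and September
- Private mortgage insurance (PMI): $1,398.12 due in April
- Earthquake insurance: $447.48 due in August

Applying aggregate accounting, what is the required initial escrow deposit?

$2,172.58

Cushion = 2 × $624.89 = $1,249.78
Trial balance (start $0, +$624.89 each month, − disbursements):
  Apr: +$624.89 − $1,398.12 → -$773.23
  May: +$624.89 → -$148.34
  Jun: +$624.89 → $476.55
  Jul: +$624.89 → $1,101.44
  Aug: +$624.89 − $447.48 → $1,278.85
  Sep: +$624.89 − $2,826.54 → -$922.80
  Oct: +$624.89 → -$297.91
  Nov: +$624.89 → $326.98
  Dec: +$624.89 → $951.87
  Jan: +$624.89 → $1,576.76
  Feb: +$624.89 → $2,201.65
  Mar: +$624.89 − $2,826.54 → $0.00
Lowest trial balance = -$922.80 (Sep)
Initial deposit = cushion − low point = $1,249.78 − (-$922.80) = $2,172.58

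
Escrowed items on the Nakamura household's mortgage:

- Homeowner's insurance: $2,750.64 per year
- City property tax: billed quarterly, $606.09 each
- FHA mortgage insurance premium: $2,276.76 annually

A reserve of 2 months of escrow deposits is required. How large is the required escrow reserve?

$1,241.96

Homeowner's insurance = $2,750.64/yr
City property tax = $606.09 × 4 = $2,424.36/yr
FHA mortgage insurance premium = $2,276.76/yr
Total per year = $7,451.76
Per month = $7,451.76 ÷ 12 = $620.98
Required cushion = 2 × $620.98 = $1,241.96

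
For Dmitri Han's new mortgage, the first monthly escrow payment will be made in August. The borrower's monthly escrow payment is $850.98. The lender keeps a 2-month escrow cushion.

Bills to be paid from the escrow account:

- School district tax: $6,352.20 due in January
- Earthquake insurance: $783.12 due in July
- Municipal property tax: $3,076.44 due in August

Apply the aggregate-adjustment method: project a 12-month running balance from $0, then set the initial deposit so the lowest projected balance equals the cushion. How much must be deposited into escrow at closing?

Cushion = 2 × $850.98 = $1,701.96
Trial balance (start $0, +$850.98 each month, − disbursements):
  Aug: +$850.98 − $3,076.44 → -$2,225.46
  Sep: +$850.98 → -$1,374.48
  Oct: +$850.98 → -$523.50
  Nov: +$850.98 → $327.48
  Dec: +$850.98 → $1,178.46
  Jan: +$850.98 − $6,352.20 → -$4,322.76
  Feb: +$850.98 → -$3,471.78
  Mar: +$850.98 → -$2,620.80
  Apr: +$850.98 → -$1,769.82
  May: +$850.98 → -$918.84
  Jun: +$850.98 → -$67.86
  Jul: +$850.98 − $783.12 → $0.00
Lowest trial balance = -$4,322.76 (Jan)
Initial deposit = cushion − low point = $1,701.96 − (-$4,322.76) = $6,024.72

$6,024.72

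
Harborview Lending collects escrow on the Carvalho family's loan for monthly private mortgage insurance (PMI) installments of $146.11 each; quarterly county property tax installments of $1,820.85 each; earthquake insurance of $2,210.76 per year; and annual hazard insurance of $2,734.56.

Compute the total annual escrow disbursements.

Private mortgage insurance (PMI) = $146.11 × 12 = $1,753.32/yr
County property tax = $1,820.85 × 4 = $7,283.40/yr
Earthquake insurance = $2,210.76/yr
Hazard insurance = $2,734.56/yr
Annual escrow total = $1,753.32 + $7,283.40 + $2,210.76 + $2,734.56 = $13,982.04

$13,982.04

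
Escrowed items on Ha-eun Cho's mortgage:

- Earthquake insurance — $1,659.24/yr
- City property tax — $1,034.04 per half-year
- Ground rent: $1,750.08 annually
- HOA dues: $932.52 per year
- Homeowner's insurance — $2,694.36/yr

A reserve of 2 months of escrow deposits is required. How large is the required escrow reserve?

$1,517.38

Earthquake insurance — $1,659.24 per year
City property tax — $1,034.04 × 2 = $2,068.08 per year
Ground rent — $1,750.08 per year
HOA dues — $932.52 per year
Homeowner's insurance — $2,694.36 per year
Combined annual = $1,659.24 + $2,068.08 + $1,750.08 + $932.52 + $2,694.36 = $9,104.28
Per month = $9,104.28 / 12 = $758.69
Required cushion = 2 × $758.69 = $1,517.38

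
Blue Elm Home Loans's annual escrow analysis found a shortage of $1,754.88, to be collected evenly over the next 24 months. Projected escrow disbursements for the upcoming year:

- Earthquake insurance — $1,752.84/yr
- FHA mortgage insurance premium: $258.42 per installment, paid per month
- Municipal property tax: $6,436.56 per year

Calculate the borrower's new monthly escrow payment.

$1,013.99

Earthquake insurance: $1,752.84 annually
FHA mortgage insurance premium: $258.42 × 12 = $3,101.04 annually
Municipal property tax: $6,436.56 annually
Combined annual = $11,290.44
Monthly escrow = $11,290.44 / 12 = $940.87
Shortage spread = $1,754.88 / 24 = $73.12/mo
New monthly escrow = $940.87 + $73.12 = $1,013.99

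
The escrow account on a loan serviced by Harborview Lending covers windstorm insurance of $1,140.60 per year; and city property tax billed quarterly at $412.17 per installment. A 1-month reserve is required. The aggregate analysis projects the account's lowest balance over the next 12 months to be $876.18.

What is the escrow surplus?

$643.74

Windstorm insurance = $1,140.60 per year
City property tax = $412.17 × 4 = $1,648.68 per year
Total per year = $1,140.60 + $1,648.68 = $2,789.28
Monthly = $2,789.28 ÷ 12 = $232.44
Required cushion = 1 × $232.44 = $232.44
Surplus = $876.18 − $232.44 = $643.74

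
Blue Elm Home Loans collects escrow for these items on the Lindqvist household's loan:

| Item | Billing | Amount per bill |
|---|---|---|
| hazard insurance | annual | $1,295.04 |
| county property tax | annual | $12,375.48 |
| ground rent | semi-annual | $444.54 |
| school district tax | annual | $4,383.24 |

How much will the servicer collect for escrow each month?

$1,578.57

Hazard insurance = $1,295.04/yr
County property tax = $12,375.48/yr
Ground rent = $444.54 × 2 = $889.08/yr
School district tax = $4,383.24/yr
Total annual escrow = $1,295.04 + $12,375.48 + $889.08 + $4,383.24 = $18,942.84
Base monthly escrow = $18,942.84 / 12 = $1,578.57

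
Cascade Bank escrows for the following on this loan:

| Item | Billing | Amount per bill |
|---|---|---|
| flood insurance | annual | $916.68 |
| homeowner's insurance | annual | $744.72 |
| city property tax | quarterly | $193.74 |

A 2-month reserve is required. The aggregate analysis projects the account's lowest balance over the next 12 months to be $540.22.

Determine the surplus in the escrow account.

Flood insurance: $916.68
Homeowner's insurance: $744.72
City property tax: $193.74 × 4 = $774.96
Combined annual = $2,436.36
Monthly escrow = $2,436.36 ÷ 12 = $203.03
Required reserve = 2 × $203.03 = $406.06
Surplus = $540.22 − $406.06 = $134.16

$134.16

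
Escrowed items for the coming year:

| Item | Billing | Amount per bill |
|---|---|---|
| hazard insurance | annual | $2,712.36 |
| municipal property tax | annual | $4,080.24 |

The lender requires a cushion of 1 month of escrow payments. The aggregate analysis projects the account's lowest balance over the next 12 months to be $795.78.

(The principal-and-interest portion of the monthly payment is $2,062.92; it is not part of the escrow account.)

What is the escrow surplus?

$229.73

Hazard insurance — $2,712.36/yr
Municipal property tax — $4,080.24/yr
Yearly total = $2,712.36 + $4,080.24 = $6,792.60
Per month = $6,792.60 / 12 = $566.05
Required reserve = 1 × $566.05 = $566.05
Excess over cushion: $795.78 − $566.05 = $229.73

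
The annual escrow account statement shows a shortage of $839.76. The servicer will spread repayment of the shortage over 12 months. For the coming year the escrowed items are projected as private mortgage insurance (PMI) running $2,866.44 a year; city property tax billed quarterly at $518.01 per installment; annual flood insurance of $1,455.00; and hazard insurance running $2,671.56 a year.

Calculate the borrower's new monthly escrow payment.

$825.40

Private mortgage insurance (PMI) = $2,866.44
City property tax = $518.01 × 4 = $2,072.04
Flood insurance = $1,455.00
Hazard insurance = $2,671.56
Total annual escrow = $2,866.44 + $2,072.04 + $1,455.00 + $2,671.56 = $9,065.04
Base monthly escrow = $9,065.04 ÷ 12 = $755.42
Shortage per month = $839.76 / 12 = $69.98
Adjusted monthly = $755.42 + $69.98 = $825.40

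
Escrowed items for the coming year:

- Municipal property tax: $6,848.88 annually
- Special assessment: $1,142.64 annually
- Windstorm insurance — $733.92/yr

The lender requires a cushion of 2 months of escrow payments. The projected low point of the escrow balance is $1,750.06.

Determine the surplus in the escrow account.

$295.82

Municipal property tax: $6,848.88 per year
Special assessment: $1,142.64 per year
Windstorm insurance: $733.92 per year
Yearly total = $6,848.88 + $1,142.64 + $733.92 = $8,725.44
Monthly escrow = $8,725.44 ÷ 12 = $727.12
Cushion = 2 × $727.12 = $1,454.24
Surplus = $1,750.06 − $1,454.24 = $295.82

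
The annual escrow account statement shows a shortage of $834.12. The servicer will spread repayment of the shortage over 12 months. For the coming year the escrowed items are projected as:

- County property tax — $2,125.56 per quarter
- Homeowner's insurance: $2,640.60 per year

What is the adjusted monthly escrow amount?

$998.08

County property tax — $2,125.56 × 4 = $8,502.24
Homeowner's insurance — $2,640.60
Yearly total = $8,502.24 + $2,640.60 = $11,142.84
Monthly escrow = $11,142.84 / 12 = $928.57
Monthly shortage recovery: $834.12 ÷ 12 = $69.51
New monthly escrow = $928.57 + $69.51 = $998.08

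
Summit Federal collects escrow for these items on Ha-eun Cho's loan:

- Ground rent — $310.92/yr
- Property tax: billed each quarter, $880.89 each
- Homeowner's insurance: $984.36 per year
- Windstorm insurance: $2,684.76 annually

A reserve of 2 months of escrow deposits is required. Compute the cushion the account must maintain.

$1,250.60

Ground rent: $310.92 per year
Property tax: $880.89 × 4 = $3,523.56 per year
Homeowner's insurance: $984.36 per year
Windstorm insurance: $2,684.76 per year
Total per year = $7,503.60
Monthly escrow = $7,503.60 ÷ 12 = $625.30
Cushion = 2 × $625.30 = $1,250.60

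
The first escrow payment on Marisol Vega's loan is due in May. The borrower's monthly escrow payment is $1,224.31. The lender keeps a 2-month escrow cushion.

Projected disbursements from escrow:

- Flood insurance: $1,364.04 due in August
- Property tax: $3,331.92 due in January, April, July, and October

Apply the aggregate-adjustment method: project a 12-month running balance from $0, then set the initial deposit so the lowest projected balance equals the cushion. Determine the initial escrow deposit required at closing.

Cushion = 2 × $1,224.31 = $2,448.62
Trial balance (start $0, +$1,224.31 each month, − disbursements):
  May: +$1,224.31 → $1,224.31
  Jun: +$1,224.31 → $2,448.62
  Jul: +$1,224.31 − $3,331.92 → $341.01
  Aug: +$1,224.31 − $1,364.04 → $201.28
  Sep: +$1,224.31 → $1,425.59
  Oct: +$1,224.31 − $3,331.92 → -$682.02
  Nov: +$1,224.31 → $542.29
  Dec: +$1,224.31 → $1,766.60
  Jan: +$1,224.31 − $3,331.92 → -$341.01
  Feb: +$1,224.31 → $883.30
  Mar: +$1,224.31 → $2,107.61
  Apr: +$1,224.31 − $3,331.92 → $0.00
Lowest trial balance = -$682.02 (Oct)
Initial deposit = cushion − low point = $2,448.62 − (-$682.02) = $3,130.64

$3,130.64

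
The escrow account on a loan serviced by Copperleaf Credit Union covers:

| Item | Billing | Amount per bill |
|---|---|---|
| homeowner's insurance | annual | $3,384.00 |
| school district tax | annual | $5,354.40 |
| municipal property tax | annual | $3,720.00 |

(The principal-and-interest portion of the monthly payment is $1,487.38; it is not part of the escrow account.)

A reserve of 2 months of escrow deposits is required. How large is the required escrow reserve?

Homeowner's insurance: $3,384.00 per year
School district tax: $5,354.40 per year
Municipal property tax: $3,720.00 per year
Total annual escrow = $3,384.00 + $5,354.40 + $3,720.00 = $12,458.40
Per month = $12,458.40 ÷ 12 = $1,038.20
Required cushion = 2 × $1,038.20 = $2,076.40

$2,076.40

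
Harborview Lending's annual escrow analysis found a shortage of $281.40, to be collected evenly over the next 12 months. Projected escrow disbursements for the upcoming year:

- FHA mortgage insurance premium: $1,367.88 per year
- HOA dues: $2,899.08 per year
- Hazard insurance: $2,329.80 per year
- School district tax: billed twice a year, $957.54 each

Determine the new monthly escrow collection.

FHA mortgage insurance premium — $1,367.88
HOA dues — $2,899.08
Hazard insurance — $2,329.80
School district tax — $957.54 × 2 = $1,915.08
Combined annual = $1,367.88 + $2,899.08 + $2,329.80 + $1,915.08 = $8,511.84
Base monthly escrow = $8,511.84 / 12 = $709.32
Shortage spread = $281.40 / 12 = $23.45/mo
New monthly escrow = $709.32 + $23.45 = $732.77

$732.77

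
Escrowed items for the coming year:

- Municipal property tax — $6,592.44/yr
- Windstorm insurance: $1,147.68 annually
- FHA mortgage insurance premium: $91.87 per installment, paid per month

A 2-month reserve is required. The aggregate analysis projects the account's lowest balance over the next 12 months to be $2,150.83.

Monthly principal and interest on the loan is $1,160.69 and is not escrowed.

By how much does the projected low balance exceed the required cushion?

Municipal property tax — $6,592.44/yr
Windstorm insurance — $1,147.68/yr
FHA mortgage insurance premium — $91.87 × 12 = $1,102.44/yr
Annual escrow total = $8,842.56
Base monthly escrow = $8,842.56 ÷ 12 = $736.88
Required cushion = 2 × $736.88 = $1,473.76
Surplus = $2,150.83 − $1,473.76 = $677.07

$677.07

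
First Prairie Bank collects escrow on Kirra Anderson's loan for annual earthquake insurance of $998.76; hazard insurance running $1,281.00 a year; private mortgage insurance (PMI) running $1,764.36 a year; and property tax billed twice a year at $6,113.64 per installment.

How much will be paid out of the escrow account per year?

Earthquake insurance = $998.76
Hazard insurance = $1,281.00
Private mortgage insurance (PMI) = $1,764.36
Property tax = $6,113.64 × 2 = $12,227.28
Total annual escrow = $998.76 + $1,281.00 + $1,764.36 + $12,227.28 = $16,271.40

$16,271.40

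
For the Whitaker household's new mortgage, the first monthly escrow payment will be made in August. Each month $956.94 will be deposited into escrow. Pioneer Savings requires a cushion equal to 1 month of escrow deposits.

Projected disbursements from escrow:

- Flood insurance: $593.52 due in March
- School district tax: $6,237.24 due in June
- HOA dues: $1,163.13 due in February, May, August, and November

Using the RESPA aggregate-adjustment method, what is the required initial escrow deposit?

Cushion = 1 × $956.94 = $956.94
Trial balance (start $0, +$956.94 each month, − disbursements):
  Aug: +$956.94 − $1,163.13 → -$206.19
  Sep: +$956.94 → $750.75
  Oct: +$956.94 → $1,707.69
  Nov: +$956.94 − $1,163.13 → $1,501.50
  Dec: +$956.94 → $2,458.44
  Jan: +$956.94 → $3,415.38
  Feb: +$956.94 − $1,163.13 → $3,209.19
  Mar: +$956.94 − $593.52 → $3,572.61
  Apr: +$956.94 → $4,529.55
  May: +$956.94 − $1,163.13 → $4,323.36
  Jun: +$956.94 − $6,237.24 → -$956.94
  Jul: +$956.94 → $0.00
Lowest trial balance = -$956.94 (Jun)
Initial deposit = cushion − low point = $956.94 − (-$956.94) = $1,913.88

$1,913.88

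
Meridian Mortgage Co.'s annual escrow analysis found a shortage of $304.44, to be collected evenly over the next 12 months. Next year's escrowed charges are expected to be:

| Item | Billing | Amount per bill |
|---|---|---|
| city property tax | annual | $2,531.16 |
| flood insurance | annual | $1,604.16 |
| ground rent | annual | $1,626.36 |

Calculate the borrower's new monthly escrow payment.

$505.51

City property tax = $2,531.16 annually
Flood insurance = $1,604.16 annually
Ground rent = $1,626.36 annually
Yearly total = $2,531.16 + $1,604.16 + $1,626.36 = $5,761.68
Base monthly escrow = $5,761.68 / 12 = $480.14
Shortage spread = $304.44 ÷ 12 = $25.37/mo
New monthly escrow = $480.14 + $25.37 = $505.51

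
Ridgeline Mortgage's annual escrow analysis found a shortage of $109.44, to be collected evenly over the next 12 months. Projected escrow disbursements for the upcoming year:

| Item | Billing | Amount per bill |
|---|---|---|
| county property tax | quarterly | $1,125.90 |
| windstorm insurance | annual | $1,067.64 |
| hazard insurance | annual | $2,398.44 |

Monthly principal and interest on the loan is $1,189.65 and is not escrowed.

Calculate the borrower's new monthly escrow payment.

County property tax: $1,125.90 × 4 = $4,503.60 per year
Windstorm insurance: $1,067.64 per year
Hazard insurance: $2,398.44 per year
Total annual escrow = $4,503.60 + $1,067.64 + $2,398.44 = $7,969.68
Per month = $7,969.68 ÷ 12 = $664.14
Shortage per month = $109.44 / 12 = $9.12
New monthly escrow = $664.14 + $9.12 = $673.26

$673.26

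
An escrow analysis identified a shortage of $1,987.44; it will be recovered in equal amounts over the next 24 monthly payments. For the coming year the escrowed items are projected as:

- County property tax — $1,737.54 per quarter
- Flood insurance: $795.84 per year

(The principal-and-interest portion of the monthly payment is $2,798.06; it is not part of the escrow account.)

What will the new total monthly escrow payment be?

County property tax — $1,737.54 × 4 = $6,950.16 per year
Flood insurance — $795.84 per year
Total annual escrow = $6,950.16 + $795.84 = $7,746.00
Monthly = $7,746.00 ÷ 12 = $645.50
Monthly shortage recovery: $1,987.44 / 24 = $82.81
Adjusted monthly = $645.50 + $82.81 = $728.31

$728.31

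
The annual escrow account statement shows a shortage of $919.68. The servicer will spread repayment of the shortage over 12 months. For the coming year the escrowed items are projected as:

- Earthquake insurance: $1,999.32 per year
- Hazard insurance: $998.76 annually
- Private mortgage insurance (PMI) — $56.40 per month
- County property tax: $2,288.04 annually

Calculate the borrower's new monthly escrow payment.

$573.55

Earthquake insurance = $1,999.32/yr
Hazard insurance = $998.76/yr
Private mortgage insurance (PMI) = $56.40 × 12 = $676.80/yr
County property tax = $2,288.04/yr
Yearly total = $5,962.92
Monthly = $5,962.92 ÷ 12 = $496.91
Monthly shortage recovery: $919.68 ÷ 12 = $76.64
New monthly escrow = $496.91 + $76.64 = $573.55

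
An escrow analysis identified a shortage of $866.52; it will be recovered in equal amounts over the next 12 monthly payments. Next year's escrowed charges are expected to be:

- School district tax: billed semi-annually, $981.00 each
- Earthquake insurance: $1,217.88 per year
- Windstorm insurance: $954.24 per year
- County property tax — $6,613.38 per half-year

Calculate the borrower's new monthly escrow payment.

School district tax = $981.00 × 2 = $1,962.00 annually
Earthquake insurance = $1,217.88 annually
Windstorm insurance = $954.24 annually
County property tax = $6,613.38 × 2 = $13,226.76 annually
Annual escrow total = $17,360.88
Base monthly escrow = $17,360.88 ÷ 12 = $1,446.74
Shortage spread = $866.52 / 12 = $72.21/mo
New monthly escrow = $1,446.74 + $72.21 = $1,518.95

$1,518.95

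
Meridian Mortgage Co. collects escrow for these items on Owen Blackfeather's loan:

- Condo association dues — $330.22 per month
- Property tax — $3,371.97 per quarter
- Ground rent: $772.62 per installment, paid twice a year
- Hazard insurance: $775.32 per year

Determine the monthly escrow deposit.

$1,647.59

Condo association dues — $330.22 × 12 = $3,962.64/yr
Property tax — $3,371.97 × 4 = $13,487.88/yr
Ground rent — $772.62 × 2 = $1,545.24/yr
Hazard insurance — $775.32/yr
Combined annual = $3,962.64 + $13,487.88 + $1,545.24 + $775.32 = $19,771.08
Monthly = $19,771.08 ÷ 12 = $1,647.59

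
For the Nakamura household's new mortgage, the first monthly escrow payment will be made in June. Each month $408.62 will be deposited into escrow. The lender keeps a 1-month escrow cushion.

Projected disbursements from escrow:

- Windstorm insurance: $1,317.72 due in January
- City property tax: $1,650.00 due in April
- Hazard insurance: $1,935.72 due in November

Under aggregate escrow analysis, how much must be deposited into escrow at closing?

$817.24

Cushion = 1 × $408.62 = $408.62
Trial balance (start $0, +$408.62 each month, − disbursements):
  Jun: +$408.62 → $408.62
  Jul: +$408.62 → $817.24
  Aug: +$408.62 → $1,225.86
  Sep: +$408.62 → $1,634.48
  Oct: +$408.62 → $2,043.10
  Nov: +$408.62 − $1,935.72 → $516.00
  Dec: +$408.62 → $924.62
  Jan: +$408.62 − $1,317.72 → $15.52
  Feb: +$408.62 → $424.14
  Mar: +$408.62 → $832.76
  Apr: +$408.62 − $1,650.00 → -$408.62
  May: +$408.62 → $0.00
Lowest trial balance = -$408.62 (Apr)
Initial deposit = cushion − low point = $408.62 − (-$408.62) = $817.24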